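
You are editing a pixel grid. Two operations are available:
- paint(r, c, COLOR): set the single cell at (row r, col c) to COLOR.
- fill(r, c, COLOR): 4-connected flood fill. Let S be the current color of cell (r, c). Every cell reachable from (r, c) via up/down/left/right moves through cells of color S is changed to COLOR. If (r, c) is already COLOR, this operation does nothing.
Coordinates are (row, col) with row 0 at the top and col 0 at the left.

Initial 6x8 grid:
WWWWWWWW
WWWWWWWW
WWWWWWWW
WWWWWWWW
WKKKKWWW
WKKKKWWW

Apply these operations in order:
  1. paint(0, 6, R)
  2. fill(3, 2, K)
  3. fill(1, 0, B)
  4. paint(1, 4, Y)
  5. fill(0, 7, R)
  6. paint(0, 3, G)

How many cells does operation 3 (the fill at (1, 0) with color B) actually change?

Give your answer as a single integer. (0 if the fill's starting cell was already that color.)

Answer: 47

Derivation:
After op 1 paint(0,6,R):
WWWWWWRW
WWWWWWWW
WWWWWWWW
WWWWWWWW
WKKKKWWW
WKKKKWWW
After op 2 fill(3,2,K) [39 cells changed]:
KKKKKKRK
KKKKKKKK
KKKKKKKK
KKKKKKKK
KKKKKKKK
KKKKKKKK
After op 3 fill(1,0,B) [47 cells changed]:
BBBBBBRB
BBBBBBBB
BBBBBBBB
BBBBBBBB
BBBBBBBB
BBBBBBBB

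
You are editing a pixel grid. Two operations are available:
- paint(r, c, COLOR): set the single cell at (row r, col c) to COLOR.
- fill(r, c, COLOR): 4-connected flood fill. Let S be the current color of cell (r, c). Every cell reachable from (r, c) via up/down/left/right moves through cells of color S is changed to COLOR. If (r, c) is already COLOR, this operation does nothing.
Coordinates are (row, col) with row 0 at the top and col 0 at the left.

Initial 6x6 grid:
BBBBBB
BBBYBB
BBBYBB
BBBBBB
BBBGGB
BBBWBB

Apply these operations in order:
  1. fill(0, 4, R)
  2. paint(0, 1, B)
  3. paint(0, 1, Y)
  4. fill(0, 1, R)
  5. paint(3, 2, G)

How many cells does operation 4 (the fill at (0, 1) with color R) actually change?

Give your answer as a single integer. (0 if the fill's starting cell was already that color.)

After op 1 fill(0,4,R) [31 cells changed]:
RRRRRR
RRRYRR
RRRYRR
RRRRRR
RRRGGR
RRRWRR
After op 2 paint(0,1,B):
RBRRRR
RRRYRR
RRRYRR
RRRRRR
RRRGGR
RRRWRR
After op 3 paint(0,1,Y):
RYRRRR
RRRYRR
RRRYRR
RRRRRR
RRRGGR
RRRWRR
After op 4 fill(0,1,R) [1 cells changed]:
RRRRRR
RRRYRR
RRRYRR
RRRRRR
RRRGGR
RRRWRR

Answer: 1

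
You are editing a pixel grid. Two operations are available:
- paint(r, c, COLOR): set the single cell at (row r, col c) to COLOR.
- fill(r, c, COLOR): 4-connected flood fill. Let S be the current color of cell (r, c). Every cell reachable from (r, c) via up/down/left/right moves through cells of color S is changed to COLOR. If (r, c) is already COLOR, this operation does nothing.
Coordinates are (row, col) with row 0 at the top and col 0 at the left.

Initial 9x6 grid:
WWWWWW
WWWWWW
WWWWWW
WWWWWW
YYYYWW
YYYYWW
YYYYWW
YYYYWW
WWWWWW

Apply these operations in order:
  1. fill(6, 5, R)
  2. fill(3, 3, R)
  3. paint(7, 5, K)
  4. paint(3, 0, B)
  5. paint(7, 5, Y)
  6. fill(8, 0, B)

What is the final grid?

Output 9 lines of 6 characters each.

After op 1 fill(6,5,R) [38 cells changed]:
RRRRRR
RRRRRR
RRRRRR
RRRRRR
YYYYRR
YYYYRR
YYYYRR
YYYYRR
RRRRRR
After op 2 fill(3,3,R) [0 cells changed]:
RRRRRR
RRRRRR
RRRRRR
RRRRRR
YYYYRR
YYYYRR
YYYYRR
YYYYRR
RRRRRR
After op 3 paint(7,5,K):
RRRRRR
RRRRRR
RRRRRR
RRRRRR
YYYYRR
YYYYRR
YYYYRR
YYYYRK
RRRRRR
After op 4 paint(3,0,B):
RRRRRR
RRRRRR
RRRRRR
BRRRRR
YYYYRR
YYYYRR
YYYYRR
YYYYRK
RRRRRR
After op 5 paint(7,5,Y):
RRRRRR
RRRRRR
RRRRRR
BRRRRR
YYYYRR
YYYYRR
YYYYRR
YYYYRY
RRRRRR
After op 6 fill(8,0,B) [36 cells changed]:
BBBBBB
BBBBBB
BBBBBB
BBBBBB
YYYYBB
YYYYBB
YYYYBB
YYYYBY
BBBBBB

Answer: BBBBBB
BBBBBB
BBBBBB
BBBBBB
YYYYBB
YYYYBB
YYYYBB
YYYYBY
BBBBBB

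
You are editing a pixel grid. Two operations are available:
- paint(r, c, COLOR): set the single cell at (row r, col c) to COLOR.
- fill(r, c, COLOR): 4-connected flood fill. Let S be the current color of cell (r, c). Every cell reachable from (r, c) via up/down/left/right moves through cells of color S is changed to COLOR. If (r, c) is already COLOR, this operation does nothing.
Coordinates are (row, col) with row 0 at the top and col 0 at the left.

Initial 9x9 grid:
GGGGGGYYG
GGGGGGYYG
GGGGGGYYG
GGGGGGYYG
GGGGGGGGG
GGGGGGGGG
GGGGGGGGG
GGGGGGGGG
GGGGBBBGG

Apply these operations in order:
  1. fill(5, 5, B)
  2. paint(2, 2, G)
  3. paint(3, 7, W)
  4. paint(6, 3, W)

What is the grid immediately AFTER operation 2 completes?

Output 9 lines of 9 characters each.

Answer: BBBBBBYYB
BBBBBBYYB
BBGBBBYYB
BBBBBBYYB
BBBBBBBBB
BBBBBBBBB
BBBBBBBBB
BBBBBBBBB
BBBBBBBBB

Derivation:
After op 1 fill(5,5,B) [70 cells changed]:
BBBBBBYYB
BBBBBBYYB
BBBBBBYYB
BBBBBBYYB
BBBBBBBBB
BBBBBBBBB
BBBBBBBBB
BBBBBBBBB
BBBBBBBBB
After op 2 paint(2,2,G):
BBBBBBYYB
BBBBBBYYB
BBGBBBYYB
BBBBBBYYB
BBBBBBBBB
BBBBBBBBB
BBBBBBBBB
BBBBBBBBB
BBBBBBBBB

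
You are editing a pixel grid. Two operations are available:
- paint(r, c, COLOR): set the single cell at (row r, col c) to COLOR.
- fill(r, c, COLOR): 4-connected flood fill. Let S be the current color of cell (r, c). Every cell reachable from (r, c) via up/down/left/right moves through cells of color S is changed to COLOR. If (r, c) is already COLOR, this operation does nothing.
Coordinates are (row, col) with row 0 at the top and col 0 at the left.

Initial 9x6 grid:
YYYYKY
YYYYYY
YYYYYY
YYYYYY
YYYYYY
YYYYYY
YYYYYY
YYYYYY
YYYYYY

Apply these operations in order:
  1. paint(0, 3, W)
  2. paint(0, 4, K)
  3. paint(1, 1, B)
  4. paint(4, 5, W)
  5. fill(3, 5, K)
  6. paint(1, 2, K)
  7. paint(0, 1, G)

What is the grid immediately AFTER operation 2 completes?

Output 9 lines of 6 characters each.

Answer: YYYWKY
YYYYYY
YYYYYY
YYYYYY
YYYYYY
YYYYYY
YYYYYY
YYYYYY
YYYYYY

Derivation:
After op 1 paint(0,3,W):
YYYWKY
YYYYYY
YYYYYY
YYYYYY
YYYYYY
YYYYYY
YYYYYY
YYYYYY
YYYYYY
After op 2 paint(0,4,K):
YYYWKY
YYYYYY
YYYYYY
YYYYYY
YYYYYY
YYYYYY
YYYYYY
YYYYYY
YYYYYY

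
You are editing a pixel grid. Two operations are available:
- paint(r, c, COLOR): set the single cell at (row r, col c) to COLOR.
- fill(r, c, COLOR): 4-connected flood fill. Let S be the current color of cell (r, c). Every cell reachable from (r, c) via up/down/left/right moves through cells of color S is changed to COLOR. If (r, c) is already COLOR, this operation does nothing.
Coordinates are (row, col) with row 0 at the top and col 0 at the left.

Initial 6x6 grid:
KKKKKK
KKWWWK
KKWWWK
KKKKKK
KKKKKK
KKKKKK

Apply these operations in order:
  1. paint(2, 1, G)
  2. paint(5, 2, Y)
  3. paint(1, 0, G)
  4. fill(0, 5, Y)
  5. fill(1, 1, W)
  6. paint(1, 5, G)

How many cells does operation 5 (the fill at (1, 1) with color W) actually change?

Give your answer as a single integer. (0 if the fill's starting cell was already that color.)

After op 1 paint(2,1,G):
KKKKKK
KKWWWK
KGWWWK
KKKKKK
KKKKKK
KKKKKK
After op 2 paint(5,2,Y):
KKKKKK
KKWWWK
KGWWWK
KKKKKK
KKKKKK
KKYKKK
After op 3 paint(1,0,G):
KKKKKK
GKWWWK
KGWWWK
KKKKKK
KKKKKK
KKYKKK
After op 4 fill(0,5,Y) [27 cells changed]:
YYYYYY
GYWWWY
YGWWWY
YYYYYY
YYYYYY
YYYYYY
After op 5 fill(1,1,W) [28 cells changed]:
WWWWWW
GWWWWW
WGWWWW
WWWWWW
WWWWWW
WWWWWW

Answer: 28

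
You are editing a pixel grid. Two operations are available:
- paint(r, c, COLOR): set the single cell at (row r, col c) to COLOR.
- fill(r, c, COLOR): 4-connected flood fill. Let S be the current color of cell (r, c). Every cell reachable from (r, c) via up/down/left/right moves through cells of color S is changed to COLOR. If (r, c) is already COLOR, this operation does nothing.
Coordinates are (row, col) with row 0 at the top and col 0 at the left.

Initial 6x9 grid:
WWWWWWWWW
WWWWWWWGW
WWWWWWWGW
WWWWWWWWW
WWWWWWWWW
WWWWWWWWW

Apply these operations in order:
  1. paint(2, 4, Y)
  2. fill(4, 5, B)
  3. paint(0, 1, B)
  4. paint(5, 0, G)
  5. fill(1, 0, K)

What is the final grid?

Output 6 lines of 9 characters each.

After op 1 paint(2,4,Y):
WWWWWWWWW
WWWWWWWGW
WWWWYWWGW
WWWWWWWWW
WWWWWWWWW
WWWWWWWWW
After op 2 fill(4,5,B) [51 cells changed]:
BBBBBBBBB
BBBBBBBGB
BBBBYBBGB
BBBBBBBBB
BBBBBBBBB
BBBBBBBBB
After op 3 paint(0,1,B):
BBBBBBBBB
BBBBBBBGB
BBBBYBBGB
BBBBBBBBB
BBBBBBBBB
BBBBBBBBB
After op 4 paint(5,0,G):
BBBBBBBBB
BBBBBBBGB
BBBBYBBGB
BBBBBBBBB
BBBBBBBBB
GBBBBBBBB
After op 5 fill(1,0,K) [50 cells changed]:
KKKKKKKKK
KKKKKKKGK
KKKKYKKGK
KKKKKKKKK
KKKKKKKKK
GKKKKKKKK

Answer: KKKKKKKKK
KKKKKKKGK
KKKKYKKGK
KKKKKKKKK
KKKKKKKKK
GKKKKKKKK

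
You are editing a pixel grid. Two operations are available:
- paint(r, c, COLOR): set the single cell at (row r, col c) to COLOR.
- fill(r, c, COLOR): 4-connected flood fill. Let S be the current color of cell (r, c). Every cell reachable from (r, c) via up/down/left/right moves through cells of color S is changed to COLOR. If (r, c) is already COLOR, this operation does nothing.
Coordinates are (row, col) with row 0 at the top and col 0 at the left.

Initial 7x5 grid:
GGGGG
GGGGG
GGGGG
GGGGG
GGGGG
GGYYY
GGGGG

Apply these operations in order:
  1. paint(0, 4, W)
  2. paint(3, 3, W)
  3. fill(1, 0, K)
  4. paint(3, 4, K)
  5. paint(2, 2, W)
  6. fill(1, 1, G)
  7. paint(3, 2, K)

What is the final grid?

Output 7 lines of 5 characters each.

Answer: GGGGW
GGGGG
GGWGG
GGKWG
GGGGG
GGYYY
GGGGG

Derivation:
After op 1 paint(0,4,W):
GGGGW
GGGGG
GGGGG
GGGGG
GGGGG
GGYYY
GGGGG
After op 2 paint(3,3,W):
GGGGW
GGGGG
GGGGG
GGGWG
GGGGG
GGYYY
GGGGG
After op 3 fill(1,0,K) [30 cells changed]:
KKKKW
KKKKK
KKKKK
KKKWK
KKKKK
KKYYY
KKKKK
After op 4 paint(3,4,K):
KKKKW
KKKKK
KKKKK
KKKWK
KKKKK
KKYYY
KKKKK
After op 5 paint(2,2,W):
KKKKW
KKKKK
KKWKK
KKKWK
KKKKK
KKYYY
KKKKK
After op 6 fill(1,1,G) [29 cells changed]:
GGGGW
GGGGG
GGWGG
GGGWG
GGGGG
GGYYY
GGGGG
After op 7 paint(3,2,K):
GGGGW
GGGGG
GGWGG
GGKWG
GGGGG
GGYYY
GGGGG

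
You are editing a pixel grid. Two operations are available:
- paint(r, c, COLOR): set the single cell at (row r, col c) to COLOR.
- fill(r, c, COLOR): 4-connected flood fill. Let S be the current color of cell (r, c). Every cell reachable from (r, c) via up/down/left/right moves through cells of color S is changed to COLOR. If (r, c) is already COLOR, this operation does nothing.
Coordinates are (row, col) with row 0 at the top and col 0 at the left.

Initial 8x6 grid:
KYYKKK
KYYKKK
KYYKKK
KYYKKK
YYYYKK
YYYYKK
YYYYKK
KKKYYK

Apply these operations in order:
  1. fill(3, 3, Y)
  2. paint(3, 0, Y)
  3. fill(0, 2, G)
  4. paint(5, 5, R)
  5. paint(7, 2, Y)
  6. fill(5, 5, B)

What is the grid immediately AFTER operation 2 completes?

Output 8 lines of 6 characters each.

Answer: KYYYYY
KYYYYY
KYYYYY
YYYYYY
YYYYYY
YYYYYY
YYYYYY
KKKYYY

Derivation:
After op 1 fill(3,3,Y) [19 cells changed]:
KYYYYY
KYYYYY
KYYYYY
KYYYYY
YYYYYY
YYYYYY
YYYYYY
KKKYYY
After op 2 paint(3,0,Y):
KYYYYY
KYYYYY
KYYYYY
YYYYYY
YYYYYY
YYYYYY
YYYYYY
KKKYYY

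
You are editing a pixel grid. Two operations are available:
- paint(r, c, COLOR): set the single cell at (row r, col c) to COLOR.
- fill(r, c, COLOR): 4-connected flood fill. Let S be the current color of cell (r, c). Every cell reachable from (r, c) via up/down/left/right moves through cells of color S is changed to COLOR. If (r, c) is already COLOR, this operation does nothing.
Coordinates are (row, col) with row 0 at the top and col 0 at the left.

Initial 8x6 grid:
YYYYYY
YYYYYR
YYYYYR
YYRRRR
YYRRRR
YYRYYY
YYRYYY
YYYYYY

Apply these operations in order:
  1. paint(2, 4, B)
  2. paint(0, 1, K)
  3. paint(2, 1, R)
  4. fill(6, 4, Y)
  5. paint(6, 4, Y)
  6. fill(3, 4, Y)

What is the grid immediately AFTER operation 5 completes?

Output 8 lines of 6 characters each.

Answer: YKYYYY
YYYYYR
YRYYBR
YYRRRR
YYRRRR
YYRYYY
YYRYYY
YYYYYY

Derivation:
After op 1 paint(2,4,B):
YYYYYY
YYYYYR
YYYYBR
YYRRRR
YYRRRR
YYRYYY
YYRYYY
YYYYYY
After op 2 paint(0,1,K):
YKYYYY
YYYYYR
YYYYBR
YYRRRR
YYRRRR
YYRYYY
YYRYYY
YYYYYY
After op 3 paint(2,1,R):
YKYYYY
YYYYYR
YRYYBR
YYRRRR
YYRRRR
YYRYYY
YYRYYY
YYYYYY
After op 4 fill(6,4,Y) [0 cells changed]:
YKYYYY
YYYYYR
YRYYBR
YYRRRR
YYRRRR
YYRYYY
YYRYYY
YYYYYY
After op 5 paint(6,4,Y):
YKYYYY
YYYYYR
YRYYBR
YYRRRR
YYRRRR
YYRYYY
YYRYYY
YYYYYY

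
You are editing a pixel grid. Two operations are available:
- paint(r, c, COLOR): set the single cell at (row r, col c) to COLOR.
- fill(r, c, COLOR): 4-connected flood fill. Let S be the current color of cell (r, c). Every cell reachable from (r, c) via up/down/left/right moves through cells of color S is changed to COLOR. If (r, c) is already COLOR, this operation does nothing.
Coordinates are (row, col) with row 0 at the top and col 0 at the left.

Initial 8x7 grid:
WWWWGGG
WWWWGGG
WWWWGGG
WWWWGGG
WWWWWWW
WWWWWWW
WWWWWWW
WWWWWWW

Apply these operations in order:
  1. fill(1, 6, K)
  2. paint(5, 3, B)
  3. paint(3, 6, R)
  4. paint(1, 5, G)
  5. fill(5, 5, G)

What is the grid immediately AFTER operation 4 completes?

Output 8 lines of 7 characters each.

Answer: WWWWKKK
WWWWKGK
WWWWKKK
WWWWKKR
WWWWWWW
WWWBWWW
WWWWWWW
WWWWWWW

Derivation:
After op 1 fill(1,6,K) [12 cells changed]:
WWWWKKK
WWWWKKK
WWWWKKK
WWWWKKK
WWWWWWW
WWWWWWW
WWWWWWW
WWWWWWW
After op 2 paint(5,3,B):
WWWWKKK
WWWWKKK
WWWWKKK
WWWWKKK
WWWWWWW
WWWBWWW
WWWWWWW
WWWWWWW
After op 3 paint(3,6,R):
WWWWKKK
WWWWKKK
WWWWKKK
WWWWKKR
WWWWWWW
WWWBWWW
WWWWWWW
WWWWWWW
After op 4 paint(1,5,G):
WWWWKKK
WWWWKGK
WWWWKKK
WWWWKKR
WWWWWWW
WWWBWWW
WWWWWWW
WWWWWWW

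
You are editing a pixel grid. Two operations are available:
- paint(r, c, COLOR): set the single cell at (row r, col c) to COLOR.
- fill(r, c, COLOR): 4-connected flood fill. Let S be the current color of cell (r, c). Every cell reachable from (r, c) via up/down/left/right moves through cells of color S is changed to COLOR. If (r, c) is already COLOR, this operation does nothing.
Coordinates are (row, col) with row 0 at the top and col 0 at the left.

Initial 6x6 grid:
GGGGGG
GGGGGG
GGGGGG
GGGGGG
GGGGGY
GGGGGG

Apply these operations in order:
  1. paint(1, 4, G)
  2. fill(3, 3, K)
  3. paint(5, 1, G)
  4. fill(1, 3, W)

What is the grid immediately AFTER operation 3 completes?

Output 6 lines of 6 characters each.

After op 1 paint(1,4,G):
GGGGGG
GGGGGG
GGGGGG
GGGGGG
GGGGGY
GGGGGG
After op 2 fill(3,3,K) [35 cells changed]:
KKKKKK
KKKKKK
KKKKKK
KKKKKK
KKKKKY
KKKKKK
After op 3 paint(5,1,G):
KKKKKK
KKKKKK
KKKKKK
KKKKKK
KKKKKY
KGKKKK

Answer: KKKKKK
KKKKKK
KKKKKK
KKKKKK
KKKKKY
KGKKKK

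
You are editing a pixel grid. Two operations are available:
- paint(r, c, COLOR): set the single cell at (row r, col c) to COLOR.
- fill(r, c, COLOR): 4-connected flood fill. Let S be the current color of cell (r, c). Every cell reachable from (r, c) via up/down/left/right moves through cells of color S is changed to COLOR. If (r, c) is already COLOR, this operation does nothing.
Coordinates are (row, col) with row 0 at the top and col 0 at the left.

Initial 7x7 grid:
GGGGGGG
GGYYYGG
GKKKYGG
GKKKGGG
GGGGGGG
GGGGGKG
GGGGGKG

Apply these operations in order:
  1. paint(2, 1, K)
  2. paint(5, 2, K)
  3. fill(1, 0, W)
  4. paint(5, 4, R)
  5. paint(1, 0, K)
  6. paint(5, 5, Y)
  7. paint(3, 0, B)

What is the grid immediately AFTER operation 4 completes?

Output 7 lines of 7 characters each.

After op 1 paint(2,1,K):
GGGGGGG
GGYYYGG
GKKKYGG
GKKKGGG
GGGGGGG
GGGGGKG
GGGGGKG
After op 2 paint(5,2,K):
GGGGGGG
GGYYYGG
GKKKYGG
GKKKGGG
GGGGGGG
GGKGGKG
GGGGGKG
After op 3 fill(1,0,W) [36 cells changed]:
WWWWWWW
WWYYYWW
WKKKYWW
WKKKWWW
WWWWWWW
WWKWWKW
WWWWWKW
After op 4 paint(5,4,R):
WWWWWWW
WWYYYWW
WKKKYWW
WKKKWWW
WWWWWWW
WWKWRKW
WWWWWKW

Answer: WWWWWWW
WWYYYWW
WKKKYWW
WKKKWWW
WWWWWWW
WWKWRKW
WWWWWKW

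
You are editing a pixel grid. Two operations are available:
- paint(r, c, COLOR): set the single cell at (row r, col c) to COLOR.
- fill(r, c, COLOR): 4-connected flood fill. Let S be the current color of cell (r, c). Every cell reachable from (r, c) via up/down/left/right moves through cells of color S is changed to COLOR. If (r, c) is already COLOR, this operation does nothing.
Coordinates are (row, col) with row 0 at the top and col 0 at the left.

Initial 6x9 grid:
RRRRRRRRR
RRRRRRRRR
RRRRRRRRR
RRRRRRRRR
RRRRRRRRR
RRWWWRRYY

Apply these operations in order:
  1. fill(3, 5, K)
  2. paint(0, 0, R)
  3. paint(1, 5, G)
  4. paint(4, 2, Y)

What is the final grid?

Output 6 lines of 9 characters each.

Answer: RKKKKKKKK
KKKKKGKKK
KKKKKKKKK
KKKKKKKKK
KKYKKKKKK
KKWWWKKYY

Derivation:
After op 1 fill(3,5,K) [49 cells changed]:
KKKKKKKKK
KKKKKKKKK
KKKKKKKKK
KKKKKKKKK
KKKKKKKKK
KKWWWKKYY
After op 2 paint(0,0,R):
RKKKKKKKK
KKKKKKKKK
KKKKKKKKK
KKKKKKKKK
KKKKKKKKK
KKWWWKKYY
After op 3 paint(1,5,G):
RKKKKKKKK
KKKKKGKKK
KKKKKKKKK
KKKKKKKKK
KKKKKKKKK
KKWWWKKYY
After op 4 paint(4,2,Y):
RKKKKKKKK
KKKKKGKKK
KKKKKKKKK
KKKKKKKKK
KKYKKKKKK
KKWWWKKYY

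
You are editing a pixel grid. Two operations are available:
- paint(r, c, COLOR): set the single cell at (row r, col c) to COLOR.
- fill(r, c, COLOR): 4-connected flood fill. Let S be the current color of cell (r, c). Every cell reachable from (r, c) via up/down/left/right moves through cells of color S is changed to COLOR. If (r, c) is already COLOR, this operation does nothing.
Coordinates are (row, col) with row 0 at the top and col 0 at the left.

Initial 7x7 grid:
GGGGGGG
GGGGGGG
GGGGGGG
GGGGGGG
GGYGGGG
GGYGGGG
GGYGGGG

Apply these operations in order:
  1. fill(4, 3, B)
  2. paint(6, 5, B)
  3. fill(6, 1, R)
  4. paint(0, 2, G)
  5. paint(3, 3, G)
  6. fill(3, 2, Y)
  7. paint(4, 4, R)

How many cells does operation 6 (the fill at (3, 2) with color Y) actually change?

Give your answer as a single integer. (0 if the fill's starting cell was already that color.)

Answer: 44

Derivation:
After op 1 fill(4,3,B) [46 cells changed]:
BBBBBBB
BBBBBBB
BBBBBBB
BBBBBBB
BBYBBBB
BBYBBBB
BBYBBBB
After op 2 paint(6,5,B):
BBBBBBB
BBBBBBB
BBBBBBB
BBBBBBB
BBYBBBB
BBYBBBB
BBYBBBB
After op 3 fill(6,1,R) [46 cells changed]:
RRRRRRR
RRRRRRR
RRRRRRR
RRRRRRR
RRYRRRR
RRYRRRR
RRYRRRR
After op 4 paint(0,2,G):
RRGRRRR
RRRRRRR
RRRRRRR
RRRRRRR
RRYRRRR
RRYRRRR
RRYRRRR
After op 5 paint(3,3,G):
RRGRRRR
RRRRRRR
RRRRRRR
RRRGRRR
RRYRRRR
RRYRRRR
RRYRRRR
After op 6 fill(3,2,Y) [44 cells changed]:
YYGYYYY
YYYYYYY
YYYYYYY
YYYGYYY
YYYYYYY
YYYYYYY
YYYYYYY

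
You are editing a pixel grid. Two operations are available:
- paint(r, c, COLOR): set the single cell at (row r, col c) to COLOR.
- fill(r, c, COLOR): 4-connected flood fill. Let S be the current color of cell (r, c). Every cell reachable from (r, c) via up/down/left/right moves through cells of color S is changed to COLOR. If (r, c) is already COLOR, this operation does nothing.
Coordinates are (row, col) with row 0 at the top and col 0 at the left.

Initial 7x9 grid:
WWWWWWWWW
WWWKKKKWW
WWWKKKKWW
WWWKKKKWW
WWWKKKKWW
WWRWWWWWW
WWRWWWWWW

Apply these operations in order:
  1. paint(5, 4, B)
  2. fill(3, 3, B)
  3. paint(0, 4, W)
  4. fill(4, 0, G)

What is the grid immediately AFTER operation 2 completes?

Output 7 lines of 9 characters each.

After op 1 paint(5,4,B):
WWWWWWWWW
WWWKKKKWW
WWWKKKKWW
WWWKKKKWW
WWWKKKKWW
WWRWBWWWW
WWRWWWWWW
After op 2 fill(3,3,B) [16 cells changed]:
WWWWWWWWW
WWWBBBBWW
WWWBBBBWW
WWWBBBBWW
WWWBBBBWW
WWRWBWWWW
WWRWWWWWW

Answer: WWWWWWWWW
WWWBBBBWW
WWWBBBBWW
WWWBBBBWW
WWWBBBBWW
WWRWBWWWW
WWRWWWWWW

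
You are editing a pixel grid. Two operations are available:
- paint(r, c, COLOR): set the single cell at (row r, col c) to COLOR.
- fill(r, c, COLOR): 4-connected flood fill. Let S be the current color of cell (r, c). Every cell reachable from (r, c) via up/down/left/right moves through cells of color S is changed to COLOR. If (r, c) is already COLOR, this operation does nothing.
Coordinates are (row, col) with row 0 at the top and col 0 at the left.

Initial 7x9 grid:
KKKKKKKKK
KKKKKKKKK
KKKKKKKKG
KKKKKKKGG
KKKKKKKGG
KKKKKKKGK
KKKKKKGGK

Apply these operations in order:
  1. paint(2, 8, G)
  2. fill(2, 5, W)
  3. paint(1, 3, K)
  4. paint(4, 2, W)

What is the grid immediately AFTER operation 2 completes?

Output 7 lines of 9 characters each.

Answer: WWWWWWWWW
WWWWWWWWW
WWWWWWWWG
WWWWWWWGG
WWWWWWWGG
WWWWWWWGK
WWWWWWGGK

Derivation:
After op 1 paint(2,8,G):
KKKKKKKKK
KKKKKKKKK
KKKKKKKKG
KKKKKKKGG
KKKKKKKGG
KKKKKKKGK
KKKKKKGGK
After op 2 fill(2,5,W) [53 cells changed]:
WWWWWWWWW
WWWWWWWWW
WWWWWWWWG
WWWWWWWGG
WWWWWWWGG
WWWWWWWGK
WWWWWWGGK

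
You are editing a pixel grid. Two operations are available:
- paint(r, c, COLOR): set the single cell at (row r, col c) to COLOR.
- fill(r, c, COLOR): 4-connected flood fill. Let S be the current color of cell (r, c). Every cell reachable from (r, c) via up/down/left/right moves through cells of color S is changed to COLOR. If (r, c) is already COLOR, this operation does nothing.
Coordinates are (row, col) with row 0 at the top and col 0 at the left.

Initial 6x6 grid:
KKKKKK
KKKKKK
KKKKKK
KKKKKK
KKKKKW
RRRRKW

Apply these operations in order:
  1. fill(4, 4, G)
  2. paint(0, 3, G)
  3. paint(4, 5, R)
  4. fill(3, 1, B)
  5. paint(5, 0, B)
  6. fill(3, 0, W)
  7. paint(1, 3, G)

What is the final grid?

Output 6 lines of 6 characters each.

After op 1 fill(4,4,G) [30 cells changed]:
GGGGGG
GGGGGG
GGGGGG
GGGGGG
GGGGGW
RRRRGW
After op 2 paint(0,3,G):
GGGGGG
GGGGGG
GGGGGG
GGGGGG
GGGGGW
RRRRGW
After op 3 paint(4,5,R):
GGGGGG
GGGGGG
GGGGGG
GGGGGG
GGGGGR
RRRRGW
After op 4 fill(3,1,B) [30 cells changed]:
BBBBBB
BBBBBB
BBBBBB
BBBBBB
BBBBBR
RRRRBW
After op 5 paint(5,0,B):
BBBBBB
BBBBBB
BBBBBB
BBBBBB
BBBBBR
BRRRBW
After op 6 fill(3,0,W) [31 cells changed]:
WWWWWW
WWWWWW
WWWWWW
WWWWWW
WWWWWR
WRRRWW
After op 7 paint(1,3,G):
WWWWWW
WWWGWW
WWWWWW
WWWWWW
WWWWWR
WRRRWW

Answer: WWWWWW
WWWGWW
WWWWWW
WWWWWW
WWWWWR
WRRRWW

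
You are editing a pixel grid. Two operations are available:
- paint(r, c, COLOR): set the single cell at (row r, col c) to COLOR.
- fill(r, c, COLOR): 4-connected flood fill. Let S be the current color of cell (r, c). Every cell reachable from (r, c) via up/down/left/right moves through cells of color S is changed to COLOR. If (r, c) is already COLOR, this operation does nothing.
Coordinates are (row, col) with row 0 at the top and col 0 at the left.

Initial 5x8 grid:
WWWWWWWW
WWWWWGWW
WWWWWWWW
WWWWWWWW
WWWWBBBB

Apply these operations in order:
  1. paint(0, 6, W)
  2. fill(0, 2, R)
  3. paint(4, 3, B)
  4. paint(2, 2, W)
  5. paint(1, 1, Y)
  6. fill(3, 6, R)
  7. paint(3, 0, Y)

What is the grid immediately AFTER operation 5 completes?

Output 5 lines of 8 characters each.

After op 1 paint(0,6,W):
WWWWWWWW
WWWWWGWW
WWWWWWWW
WWWWWWWW
WWWWBBBB
After op 2 fill(0,2,R) [35 cells changed]:
RRRRRRRR
RRRRRGRR
RRRRRRRR
RRRRRRRR
RRRRBBBB
After op 3 paint(4,3,B):
RRRRRRRR
RRRRRGRR
RRRRRRRR
RRRRRRRR
RRRBBBBB
After op 4 paint(2,2,W):
RRRRRRRR
RRRRRGRR
RRWRRRRR
RRRRRRRR
RRRBBBBB
After op 5 paint(1,1,Y):
RRRRRRRR
RYRRRGRR
RRWRRRRR
RRRRRRRR
RRRBBBBB

Answer: RRRRRRRR
RYRRRGRR
RRWRRRRR
RRRRRRRR
RRRBBBBB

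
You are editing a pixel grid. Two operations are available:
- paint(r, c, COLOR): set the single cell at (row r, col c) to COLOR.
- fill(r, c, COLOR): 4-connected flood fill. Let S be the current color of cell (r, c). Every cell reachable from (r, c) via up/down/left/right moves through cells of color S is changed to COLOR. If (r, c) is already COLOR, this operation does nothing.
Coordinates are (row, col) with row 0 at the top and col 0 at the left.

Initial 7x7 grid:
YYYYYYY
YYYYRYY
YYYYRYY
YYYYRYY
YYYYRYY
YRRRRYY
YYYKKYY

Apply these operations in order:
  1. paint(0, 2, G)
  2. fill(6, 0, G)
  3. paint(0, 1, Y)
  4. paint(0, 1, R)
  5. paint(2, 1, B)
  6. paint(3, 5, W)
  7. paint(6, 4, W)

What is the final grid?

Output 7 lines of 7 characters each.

Answer: GRGGGGG
GGGGRGG
GBGGRGG
GGGGRWG
GGGGRGG
GRRRRGG
GGGKWGG

Derivation:
After op 1 paint(0,2,G):
YYGYYYY
YYYYRYY
YYYYRYY
YYYYRYY
YYYYRYY
YRRRRYY
YYYKKYY
After op 2 fill(6,0,G) [38 cells changed]:
GGGGGGG
GGGGRGG
GGGGRGG
GGGGRGG
GGGGRGG
GRRRRGG
GGGKKGG
After op 3 paint(0,1,Y):
GYGGGGG
GGGGRGG
GGGGRGG
GGGGRGG
GGGGRGG
GRRRRGG
GGGKKGG
After op 4 paint(0,1,R):
GRGGGGG
GGGGRGG
GGGGRGG
GGGGRGG
GGGGRGG
GRRRRGG
GGGKKGG
After op 5 paint(2,1,B):
GRGGGGG
GGGGRGG
GBGGRGG
GGGGRGG
GGGGRGG
GRRRRGG
GGGKKGG
After op 6 paint(3,5,W):
GRGGGGG
GGGGRGG
GBGGRGG
GGGGRWG
GGGGRGG
GRRRRGG
GGGKKGG
After op 7 paint(6,4,W):
GRGGGGG
GGGGRGG
GBGGRGG
GGGGRWG
GGGGRGG
GRRRRGG
GGGKWGG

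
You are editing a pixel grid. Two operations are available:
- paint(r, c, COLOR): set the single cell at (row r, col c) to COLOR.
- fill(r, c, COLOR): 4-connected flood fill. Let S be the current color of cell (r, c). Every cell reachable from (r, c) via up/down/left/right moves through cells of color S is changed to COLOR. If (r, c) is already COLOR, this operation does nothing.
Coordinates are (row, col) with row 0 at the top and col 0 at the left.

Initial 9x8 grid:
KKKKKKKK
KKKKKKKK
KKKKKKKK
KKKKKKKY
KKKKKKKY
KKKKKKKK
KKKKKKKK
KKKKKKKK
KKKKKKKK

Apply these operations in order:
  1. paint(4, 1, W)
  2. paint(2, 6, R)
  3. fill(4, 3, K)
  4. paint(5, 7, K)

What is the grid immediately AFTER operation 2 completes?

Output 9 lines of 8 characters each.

After op 1 paint(4,1,W):
KKKKKKKK
KKKKKKKK
KKKKKKKK
KKKKKKKY
KWKKKKKY
KKKKKKKK
KKKKKKKK
KKKKKKKK
KKKKKKKK
After op 2 paint(2,6,R):
KKKKKKKK
KKKKKKKK
KKKKKKRK
KKKKKKKY
KWKKKKKY
KKKKKKKK
KKKKKKKK
KKKKKKKK
KKKKKKKK

Answer: KKKKKKKK
KKKKKKKK
KKKKKKRK
KKKKKKKY
KWKKKKKY
KKKKKKKK
KKKKKKKK
KKKKKKKK
KKKKKKKK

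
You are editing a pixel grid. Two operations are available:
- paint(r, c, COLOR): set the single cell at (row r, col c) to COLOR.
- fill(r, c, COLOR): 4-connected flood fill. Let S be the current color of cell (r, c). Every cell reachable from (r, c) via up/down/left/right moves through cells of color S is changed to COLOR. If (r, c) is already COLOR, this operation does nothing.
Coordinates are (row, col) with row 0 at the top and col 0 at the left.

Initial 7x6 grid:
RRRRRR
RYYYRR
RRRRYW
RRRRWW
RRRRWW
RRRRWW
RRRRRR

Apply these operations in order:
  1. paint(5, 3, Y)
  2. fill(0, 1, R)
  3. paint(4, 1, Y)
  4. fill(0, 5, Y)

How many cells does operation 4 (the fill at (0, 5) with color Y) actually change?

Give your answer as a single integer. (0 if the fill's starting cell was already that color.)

Answer: 29

Derivation:
After op 1 paint(5,3,Y):
RRRRRR
RYYYRR
RRRRYW
RRRRWW
RRRRWW
RRRYWW
RRRRRR
After op 2 fill(0,1,R) [0 cells changed]:
RRRRRR
RYYYRR
RRRRYW
RRRRWW
RRRRWW
RRRYWW
RRRRRR
After op 3 paint(4,1,Y):
RRRRRR
RYYYRR
RRRRYW
RRRRWW
RYRRWW
RRRYWW
RRRRRR
After op 4 fill(0,5,Y) [29 cells changed]:
YYYYYY
YYYYYY
YYYYYW
YYYYWW
YYYYWW
YYYYWW
YYYYYY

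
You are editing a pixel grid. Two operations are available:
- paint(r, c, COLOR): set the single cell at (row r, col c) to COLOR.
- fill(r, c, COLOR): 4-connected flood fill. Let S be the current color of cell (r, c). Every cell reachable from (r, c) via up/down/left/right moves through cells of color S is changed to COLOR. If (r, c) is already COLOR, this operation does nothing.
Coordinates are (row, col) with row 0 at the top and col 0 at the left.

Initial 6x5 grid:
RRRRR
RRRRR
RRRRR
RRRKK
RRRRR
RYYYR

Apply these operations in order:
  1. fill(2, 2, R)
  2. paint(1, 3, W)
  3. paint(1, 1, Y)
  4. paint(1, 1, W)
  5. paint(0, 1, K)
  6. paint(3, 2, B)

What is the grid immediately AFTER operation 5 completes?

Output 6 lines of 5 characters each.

Answer: RKRRR
RWRWR
RRRRR
RRRKK
RRRRR
RYYYR

Derivation:
After op 1 fill(2,2,R) [0 cells changed]:
RRRRR
RRRRR
RRRRR
RRRKK
RRRRR
RYYYR
After op 2 paint(1,3,W):
RRRRR
RRRWR
RRRRR
RRRKK
RRRRR
RYYYR
After op 3 paint(1,1,Y):
RRRRR
RYRWR
RRRRR
RRRKK
RRRRR
RYYYR
After op 4 paint(1,1,W):
RRRRR
RWRWR
RRRRR
RRRKK
RRRRR
RYYYR
After op 5 paint(0,1,K):
RKRRR
RWRWR
RRRRR
RRRKK
RRRRR
RYYYR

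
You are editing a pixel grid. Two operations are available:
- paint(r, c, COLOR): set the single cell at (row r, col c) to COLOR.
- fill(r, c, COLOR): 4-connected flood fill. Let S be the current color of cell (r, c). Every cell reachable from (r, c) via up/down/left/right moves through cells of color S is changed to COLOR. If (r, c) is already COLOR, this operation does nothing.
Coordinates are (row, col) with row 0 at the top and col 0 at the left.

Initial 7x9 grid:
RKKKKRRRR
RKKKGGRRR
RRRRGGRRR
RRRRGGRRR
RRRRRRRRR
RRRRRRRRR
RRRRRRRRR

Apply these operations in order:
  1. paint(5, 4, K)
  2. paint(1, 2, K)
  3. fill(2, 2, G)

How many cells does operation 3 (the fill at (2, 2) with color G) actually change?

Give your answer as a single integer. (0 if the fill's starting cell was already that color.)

After op 1 paint(5,4,K):
RKKKKRRRR
RKKKGGRRR
RRRRGGRRR
RRRRGGRRR
RRRRRRRRR
RRRRKRRRR
RRRRRRRRR
After op 2 paint(1,2,K):
RKKKKRRRR
RKKKGGRRR
RRRRGGRRR
RRRRGGRRR
RRRRRRRRR
RRRRKRRRR
RRRRRRRRR
After op 3 fill(2,2,G) [49 cells changed]:
GKKKKGGGG
GKKKGGGGG
GGGGGGGGG
GGGGGGGGG
GGGGGGGGG
GGGGKGGGG
GGGGGGGGG

Answer: 49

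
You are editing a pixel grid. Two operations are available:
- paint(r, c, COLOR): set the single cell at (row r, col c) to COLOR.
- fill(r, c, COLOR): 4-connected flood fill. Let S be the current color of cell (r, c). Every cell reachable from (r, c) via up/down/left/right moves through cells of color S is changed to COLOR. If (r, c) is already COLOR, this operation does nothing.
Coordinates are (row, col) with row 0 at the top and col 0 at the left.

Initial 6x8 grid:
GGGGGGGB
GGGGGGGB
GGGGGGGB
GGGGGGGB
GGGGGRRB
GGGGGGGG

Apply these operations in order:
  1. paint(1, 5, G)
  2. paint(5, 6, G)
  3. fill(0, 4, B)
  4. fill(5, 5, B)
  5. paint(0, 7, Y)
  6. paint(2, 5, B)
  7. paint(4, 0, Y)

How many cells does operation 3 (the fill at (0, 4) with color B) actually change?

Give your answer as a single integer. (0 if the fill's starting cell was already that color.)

Answer: 41

Derivation:
After op 1 paint(1,5,G):
GGGGGGGB
GGGGGGGB
GGGGGGGB
GGGGGGGB
GGGGGRRB
GGGGGGGG
After op 2 paint(5,6,G):
GGGGGGGB
GGGGGGGB
GGGGGGGB
GGGGGGGB
GGGGGRRB
GGGGGGGG
After op 3 fill(0,4,B) [41 cells changed]:
BBBBBBBB
BBBBBBBB
BBBBBBBB
BBBBBBBB
BBBBBRRB
BBBBBBBB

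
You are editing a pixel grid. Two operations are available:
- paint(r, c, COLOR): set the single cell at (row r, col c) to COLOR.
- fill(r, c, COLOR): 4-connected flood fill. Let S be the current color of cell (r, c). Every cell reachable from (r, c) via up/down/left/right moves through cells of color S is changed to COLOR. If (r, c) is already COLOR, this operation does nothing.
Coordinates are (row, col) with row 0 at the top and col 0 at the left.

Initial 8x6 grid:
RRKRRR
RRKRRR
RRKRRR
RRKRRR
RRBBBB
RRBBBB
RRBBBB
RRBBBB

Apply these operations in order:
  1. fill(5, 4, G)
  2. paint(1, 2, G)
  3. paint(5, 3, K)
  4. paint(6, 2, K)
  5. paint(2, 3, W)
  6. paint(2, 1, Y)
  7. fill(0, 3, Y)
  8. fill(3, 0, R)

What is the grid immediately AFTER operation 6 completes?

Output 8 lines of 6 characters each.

After op 1 fill(5,4,G) [16 cells changed]:
RRKRRR
RRKRRR
RRKRRR
RRKRRR
RRGGGG
RRGGGG
RRGGGG
RRGGGG
After op 2 paint(1,2,G):
RRKRRR
RRGRRR
RRKRRR
RRKRRR
RRGGGG
RRGGGG
RRGGGG
RRGGGG
After op 3 paint(5,3,K):
RRKRRR
RRGRRR
RRKRRR
RRKRRR
RRGGGG
RRGKGG
RRGGGG
RRGGGG
After op 4 paint(6,2,K):
RRKRRR
RRGRRR
RRKRRR
RRKRRR
RRGGGG
RRGKGG
RRKGGG
RRGGGG
After op 5 paint(2,3,W):
RRKRRR
RRGRRR
RRKWRR
RRKRRR
RRGGGG
RRGKGG
RRKGGG
RRGGGG
After op 6 paint(2,1,Y):
RRKRRR
RRGRRR
RYKWRR
RRKRRR
RRGGGG
RRGKGG
RRKGGG
RRGGGG

Answer: RRKRRR
RRGRRR
RYKWRR
RRKRRR
RRGGGG
RRGKGG
RRKGGG
RRGGGG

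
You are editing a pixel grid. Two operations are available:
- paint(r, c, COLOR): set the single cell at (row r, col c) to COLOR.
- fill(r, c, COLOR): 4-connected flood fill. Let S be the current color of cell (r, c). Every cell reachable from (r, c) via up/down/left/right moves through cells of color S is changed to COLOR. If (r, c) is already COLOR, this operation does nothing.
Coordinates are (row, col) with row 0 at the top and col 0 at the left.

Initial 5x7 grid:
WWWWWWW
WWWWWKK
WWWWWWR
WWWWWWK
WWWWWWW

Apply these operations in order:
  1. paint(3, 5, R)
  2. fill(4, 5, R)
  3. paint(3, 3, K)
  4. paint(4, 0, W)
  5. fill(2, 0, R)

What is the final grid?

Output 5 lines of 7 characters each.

Answer: RRRRRRR
RRRRRKK
RRRRRRR
RRRKRRK
WRRRRRR

Derivation:
After op 1 paint(3,5,R):
WWWWWWW
WWWWWKK
WWWWWWR
WWWWWRK
WWWWWWW
After op 2 fill(4,5,R) [30 cells changed]:
RRRRRRR
RRRRRKK
RRRRRRR
RRRRRRK
RRRRRRR
After op 3 paint(3,3,K):
RRRRRRR
RRRRRKK
RRRRRRR
RRRKRRK
RRRRRRR
After op 4 paint(4,0,W):
RRRRRRR
RRRRRKK
RRRRRRR
RRRKRRK
WRRRRRR
After op 5 fill(2,0,R) [0 cells changed]:
RRRRRRR
RRRRRKK
RRRRRRR
RRRKRRK
WRRRRRR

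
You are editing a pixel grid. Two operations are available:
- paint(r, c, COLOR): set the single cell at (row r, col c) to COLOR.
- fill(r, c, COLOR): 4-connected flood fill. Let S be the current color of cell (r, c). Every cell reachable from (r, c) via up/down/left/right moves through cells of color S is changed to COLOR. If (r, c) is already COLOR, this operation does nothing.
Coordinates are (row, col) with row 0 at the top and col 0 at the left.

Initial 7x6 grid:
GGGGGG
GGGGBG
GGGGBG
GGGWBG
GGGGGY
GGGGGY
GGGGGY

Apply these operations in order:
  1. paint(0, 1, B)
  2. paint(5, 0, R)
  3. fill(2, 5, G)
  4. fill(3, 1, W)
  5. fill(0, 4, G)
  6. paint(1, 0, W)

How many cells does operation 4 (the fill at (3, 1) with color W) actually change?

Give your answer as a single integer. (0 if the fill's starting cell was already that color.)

After op 1 paint(0,1,B):
GBGGGG
GGGGBG
GGGGBG
GGGWBG
GGGGGY
GGGGGY
GGGGGY
After op 2 paint(5,0,R):
GBGGGG
GGGGBG
GGGGBG
GGGWBG
GGGGGY
RGGGGY
GGGGGY
After op 3 fill(2,5,G) [0 cells changed]:
GBGGGG
GGGGBG
GGGGBG
GGGWBG
GGGGGY
RGGGGY
GGGGGY
After op 4 fill(3,1,W) [33 cells changed]:
WBWWWW
WWWWBW
WWWWBW
WWWWBW
WWWWWY
RWWWWY
WWWWWY

Answer: 33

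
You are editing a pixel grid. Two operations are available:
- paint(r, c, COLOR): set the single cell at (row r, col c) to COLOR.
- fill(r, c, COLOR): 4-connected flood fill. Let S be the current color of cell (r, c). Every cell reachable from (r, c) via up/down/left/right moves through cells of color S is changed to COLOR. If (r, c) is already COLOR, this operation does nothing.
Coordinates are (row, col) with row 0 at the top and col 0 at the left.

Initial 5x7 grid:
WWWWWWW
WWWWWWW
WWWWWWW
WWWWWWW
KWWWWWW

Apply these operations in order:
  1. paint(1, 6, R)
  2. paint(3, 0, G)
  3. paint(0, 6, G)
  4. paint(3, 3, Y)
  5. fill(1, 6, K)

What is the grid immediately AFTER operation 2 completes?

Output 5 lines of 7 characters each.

Answer: WWWWWWW
WWWWWWR
WWWWWWW
GWWWWWW
KWWWWWW

Derivation:
After op 1 paint(1,6,R):
WWWWWWW
WWWWWWR
WWWWWWW
WWWWWWW
KWWWWWW
After op 2 paint(3,0,G):
WWWWWWW
WWWWWWR
WWWWWWW
GWWWWWW
KWWWWWW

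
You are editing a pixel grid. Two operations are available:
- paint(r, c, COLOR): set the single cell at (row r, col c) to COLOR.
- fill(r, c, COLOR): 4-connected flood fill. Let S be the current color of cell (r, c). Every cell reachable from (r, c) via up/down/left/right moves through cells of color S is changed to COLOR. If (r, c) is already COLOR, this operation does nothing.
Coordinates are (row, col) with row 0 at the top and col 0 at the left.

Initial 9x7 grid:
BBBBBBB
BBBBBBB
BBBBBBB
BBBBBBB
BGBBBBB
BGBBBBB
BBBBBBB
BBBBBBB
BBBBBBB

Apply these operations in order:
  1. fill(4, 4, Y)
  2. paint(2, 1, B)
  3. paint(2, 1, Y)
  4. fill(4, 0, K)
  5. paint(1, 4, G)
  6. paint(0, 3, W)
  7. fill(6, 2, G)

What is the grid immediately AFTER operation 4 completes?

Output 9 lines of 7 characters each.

After op 1 fill(4,4,Y) [61 cells changed]:
YYYYYYY
YYYYYYY
YYYYYYY
YYYYYYY
YGYYYYY
YGYYYYY
YYYYYYY
YYYYYYY
YYYYYYY
After op 2 paint(2,1,B):
YYYYYYY
YYYYYYY
YBYYYYY
YYYYYYY
YGYYYYY
YGYYYYY
YYYYYYY
YYYYYYY
YYYYYYY
After op 3 paint(2,1,Y):
YYYYYYY
YYYYYYY
YYYYYYY
YYYYYYY
YGYYYYY
YGYYYYY
YYYYYYY
YYYYYYY
YYYYYYY
After op 4 fill(4,0,K) [61 cells changed]:
KKKKKKK
KKKKKKK
KKKKKKK
KKKKKKK
KGKKKKK
KGKKKKK
KKKKKKK
KKKKKKK
KKKKKKK

Answer: KKKKKKK
KKKKKKK
KKKKKKK
KKKKKKK
KGKKKKK
KGKKKKK
KKKKKKK
KKKKKKK
KKKKKKK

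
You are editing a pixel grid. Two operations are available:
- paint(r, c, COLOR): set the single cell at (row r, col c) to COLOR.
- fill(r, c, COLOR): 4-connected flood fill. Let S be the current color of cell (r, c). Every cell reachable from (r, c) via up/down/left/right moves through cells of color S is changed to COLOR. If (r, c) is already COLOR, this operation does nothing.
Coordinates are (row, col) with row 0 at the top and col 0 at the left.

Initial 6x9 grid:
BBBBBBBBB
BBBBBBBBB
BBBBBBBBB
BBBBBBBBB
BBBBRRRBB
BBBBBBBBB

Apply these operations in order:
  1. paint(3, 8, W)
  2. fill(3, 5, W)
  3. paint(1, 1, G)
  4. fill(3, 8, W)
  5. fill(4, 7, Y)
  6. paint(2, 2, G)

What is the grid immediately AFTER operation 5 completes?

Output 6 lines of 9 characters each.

Answer: YYYYYYYYY
YGYYYYYYY
YYYYYYYYY
YYYYYYYYY
YYYYRRRYY
YYYYYYYYY

Derivation:
After op 1 paint(3,8,W):
BBBBBBBBB
BBBBBBBBB
BBBBBBBBB
BBBBBBBBW
BBBBRRRBB
BBBBBBBBB
After op 2 fill(3,5,W) [50 cells changed]:
WWWWWWWWW
WWWWWWWWW
WWWWWWWWW
WWWWWWWWW
WWWWRRRWW
WWWWWWWWW
After op 3 paint(1,1,G):
WWWWWWWWW
WGWWWWWWW
WWWWWWWWW
WWWWWWWWW
WWWWRRRWW
WWWWWWWWW
After op 4 fill(3,8,W) [0 cells changed]:
WWWWWWWWW
WGWWWWWWW
WWWWWWWWW
WWWWWWWWW
WWWWRRRWW
WWWWWWWWW
After op 5 fill(4,7,Y) [50 cells changed]:
YYYYYYYYY
YGYYYYYYY
YYYYYYYYY
YYYYYYYYY
YYYYRRRYY
YYYYYYYYY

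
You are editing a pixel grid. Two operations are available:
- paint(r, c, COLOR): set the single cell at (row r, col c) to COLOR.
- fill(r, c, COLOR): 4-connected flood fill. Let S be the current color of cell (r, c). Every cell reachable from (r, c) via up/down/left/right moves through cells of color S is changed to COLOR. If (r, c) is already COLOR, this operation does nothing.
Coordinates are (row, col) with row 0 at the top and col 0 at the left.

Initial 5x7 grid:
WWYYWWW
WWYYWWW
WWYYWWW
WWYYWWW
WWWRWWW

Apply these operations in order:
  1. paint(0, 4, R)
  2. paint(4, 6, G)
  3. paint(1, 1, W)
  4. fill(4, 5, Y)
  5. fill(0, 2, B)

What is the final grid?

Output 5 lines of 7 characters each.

Answer: WWBBRBB
WWBBBBB
WWBBBBB
WWBBBBB
WWWRBBG

Derivation:
After op 1 paint(0,4,R):
WWYYRWW
WWYYWWW
WWYYWWW
WWYYWWW
WWWRWWW
After op 2 paint(4,6,G):
WWYYRWW
WWYYWWW
WWYYWWW
WWYYWWW
WWWRWWG
After op 3 paint(1,1,W):
WWYYRWW
WWYYWWW
WWYYWWW
WWYYWWW
WWWRWWG
After op 4 fill(4,5,Y) [13 cells changed]:
WWYYRYY
WWYYYYY
WWYYYYY
WWYYYYY
WWWRYYG
After op 5 fill(0,2,B) [21 cells changed]:
WWBBRBB
WWBBBBB
WWBBBBB
WWBBBBB
WWWRBBG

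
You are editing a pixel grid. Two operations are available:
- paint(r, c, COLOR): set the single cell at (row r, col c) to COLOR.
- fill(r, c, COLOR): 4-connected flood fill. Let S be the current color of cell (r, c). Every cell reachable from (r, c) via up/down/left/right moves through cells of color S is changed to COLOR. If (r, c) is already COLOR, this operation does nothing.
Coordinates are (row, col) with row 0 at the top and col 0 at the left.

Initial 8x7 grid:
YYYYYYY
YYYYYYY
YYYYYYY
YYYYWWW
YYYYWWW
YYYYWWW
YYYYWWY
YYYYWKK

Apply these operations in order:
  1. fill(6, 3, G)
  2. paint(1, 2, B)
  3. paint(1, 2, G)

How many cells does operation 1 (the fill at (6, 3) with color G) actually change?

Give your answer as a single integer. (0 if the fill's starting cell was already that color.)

After op 1 fill(6,3,G) [41 cells changed]:
GGGGGGG
GGGGGGG
GGGGGGG
GGGGWWW
GGGGWWW
GGGGWWW
GGGGWWY
GGGGWKK

Answer: 41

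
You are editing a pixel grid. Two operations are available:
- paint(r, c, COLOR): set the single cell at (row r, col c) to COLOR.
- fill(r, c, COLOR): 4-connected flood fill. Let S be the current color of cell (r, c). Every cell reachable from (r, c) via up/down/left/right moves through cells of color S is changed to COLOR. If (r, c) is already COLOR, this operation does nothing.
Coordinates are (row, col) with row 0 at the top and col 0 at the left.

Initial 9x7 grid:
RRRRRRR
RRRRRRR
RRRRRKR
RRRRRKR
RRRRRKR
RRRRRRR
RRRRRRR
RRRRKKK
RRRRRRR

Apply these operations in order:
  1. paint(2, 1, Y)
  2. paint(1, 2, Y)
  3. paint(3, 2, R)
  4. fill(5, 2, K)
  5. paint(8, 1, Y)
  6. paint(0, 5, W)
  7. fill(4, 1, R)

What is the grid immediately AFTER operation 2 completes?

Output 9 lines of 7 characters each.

After op 1 paint(2,1,Y):
RRRRRRR
RRRRRRR
RYRRRKR
RRRRRKR
RRRRRKR
RRRRRRR
RRRRRRR
RRRRKKK
RRRRRRR
After op 2 paint(1,2,Y):
RRRRRRR
RRYRRRR
RYRRRKR
RRRRRKR
RRRRRKR
RRRRRRR
RRRRRRR
RRRRKKK
RRRRRRR

Answer: RRRRRRR
RRYRRRR
RYRRRKR
RRRRRKR
RRRRRKR
RRRRRRR
RRRRRRR
RRRRKKK
RRRRRRR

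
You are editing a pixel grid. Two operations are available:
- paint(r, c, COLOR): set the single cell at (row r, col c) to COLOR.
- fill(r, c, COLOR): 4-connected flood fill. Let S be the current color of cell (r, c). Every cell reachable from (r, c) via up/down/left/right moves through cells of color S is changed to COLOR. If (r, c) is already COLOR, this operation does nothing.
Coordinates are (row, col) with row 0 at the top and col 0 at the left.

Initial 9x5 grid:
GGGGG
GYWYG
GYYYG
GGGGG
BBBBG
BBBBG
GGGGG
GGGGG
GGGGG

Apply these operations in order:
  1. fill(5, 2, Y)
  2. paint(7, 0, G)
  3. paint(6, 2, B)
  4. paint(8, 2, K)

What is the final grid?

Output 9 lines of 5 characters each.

Answer: GGGGG
GYWYG
GYYYG
GGGGG
YYYYG
YYYYG
GGBGG
GGGGG
GGKGG

Derivation:
After op 1 fill(5,2,Y) [8 cells changed]:
GGGGG
GYWYG
GYYYG
GGGGG
YYYYG
YYYYG
GGGGG
GGGGG
GGGGG
After op 2 paint(7,0,G):
GGGGG
GYWYG
GYYYG
GGGGG
YYYYG
YYYYG
GGGGG
GGGGG
GGGGG
After op 3 paint(6,2,B):
GGGGG
GYWYG
GYYYG
GGGGG
YYYYG
YYYYG
GGBGG
GGGGG
GGGGG
After op 4 paint(8,2,K):
GGGGG
GYWYG
GYYYG
GGGGG
YYYYG
YYYYG
GGBGG
GGGGG
GGKGG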